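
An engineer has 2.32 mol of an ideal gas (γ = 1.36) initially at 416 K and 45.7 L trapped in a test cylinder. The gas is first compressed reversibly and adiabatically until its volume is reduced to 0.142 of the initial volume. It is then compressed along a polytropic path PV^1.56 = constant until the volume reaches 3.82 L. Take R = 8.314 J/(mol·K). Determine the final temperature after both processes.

P₁ = nRT₁/V₁ = 2.32×8.314×416/45.7 = 176 kPa.
Step 1 — Adiabatic: TV^(γ−1) = const ⇒ T₂ = 416×(7.04)^0.360 = 840 K; PV^γ = const ⇒ P₂ = 2500 kPa.
ΔU = nCvΔT = 2.32×23.1×(840−416) = 22700 J.
Q = 0 for an adiabatic process, so W = −ΔU = -22700 J.
State after step 1: P = 2500 kPa, V = 6.49 L, T = 840 K.
Step 2 — Polytropic n=1.56: T₂ = T₁(V₁/V₂)^(n−1) = 840×(1.70)^0.56 = 1130 K; P₂ = P₁(V₁/V₂)^n = 5710 kPa.
W = (P₁V₁−P₂V₂)/(n−1) = (2500×6.49−5710×3.82)/0.56 = -10000 J.
ΔU = nCvΔT = 2.32×23.1×(1130−840) = 15500 J.
Q = ΔU + W = 5550 J.
Net over both steps: W = -32700 J, Q = 5550 J, ΔU = 38300 J.

1130 K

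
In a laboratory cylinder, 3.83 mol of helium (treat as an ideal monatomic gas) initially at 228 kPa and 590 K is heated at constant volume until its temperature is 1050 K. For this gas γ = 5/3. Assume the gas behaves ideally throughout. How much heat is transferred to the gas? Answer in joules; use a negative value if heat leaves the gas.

V₁ = nRT₁/P₁ = 3.83×8.314×590/228 = 82.4 L.
Isochoric: V stays 82.4 L; P/T = const ⇒ T₂ = 1050 K, P₂ = 406 kPa.
W = 0 (no volume change).
ΔU = nCvΔT = 3.83×12.5×(1050−590) = 22000 J.
Q = ΔU = 22000 J.

22000 J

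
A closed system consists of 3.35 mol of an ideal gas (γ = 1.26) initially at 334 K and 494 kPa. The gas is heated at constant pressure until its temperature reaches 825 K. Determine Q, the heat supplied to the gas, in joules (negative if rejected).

V₁ = nRT₁/P₁ = 3.35×8.314×334/494 = 18.8 L.
Isobaric: P stays 494 kPa; V/T = const ⇒ T₂ = 825 K, V₂ = 46.5 L.
W = PΔV = 494×(46.5−18.8) kPa·L = 13700 J.
ΔU = nCvΔT = 3.35×32.0×(825−334) = 52600 J.
Q = ΔU + W = nCpΔT = 66300 J.

66300 J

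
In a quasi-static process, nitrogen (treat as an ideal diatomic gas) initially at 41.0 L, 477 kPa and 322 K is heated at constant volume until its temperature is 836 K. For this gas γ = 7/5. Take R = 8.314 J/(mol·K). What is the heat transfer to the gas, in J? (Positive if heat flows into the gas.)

78000 J

n = P₁V₁/(RT₁) = 477×41.0/(8.314×322) = 7.31 mol.
Isochoric: V stays 41.0 L; P/T = const ⇒ T₂ = 836 K, P₂ = 1240 kPa.
W = 0 (no volume change).
ΔU = nCvΔT = 7.31×20.8×(836−322) = 78000 J.
Q = ΔU = 78000 J.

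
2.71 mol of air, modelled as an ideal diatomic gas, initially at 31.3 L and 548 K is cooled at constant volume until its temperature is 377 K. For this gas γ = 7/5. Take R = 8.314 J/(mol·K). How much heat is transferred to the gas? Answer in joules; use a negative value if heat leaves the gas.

P₁ = nRT₁/V₁ = 2.71×8.314×548/31.3 = 394 kPa.
Isochoric: V stays 31.3 L; P/T = const ⇒ T₂ = 377 K, P₂ = 271 kPa.
W = 0 (no volume change).
ΔU = nCvΔT = 2.71×20.8×(377−548) = -9630 J.
Q = ΔU = -9630 J.

-9630 J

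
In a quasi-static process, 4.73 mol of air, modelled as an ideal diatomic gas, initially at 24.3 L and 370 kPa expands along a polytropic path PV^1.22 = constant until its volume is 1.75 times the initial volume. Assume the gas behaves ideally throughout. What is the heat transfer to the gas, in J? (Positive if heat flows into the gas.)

T₁ = P₁V₁/(nR) = 370×24.3/(4.73×8.314) = 229 K.
Polytropic n=1.22: T₂ = T₁(V₁/V₂)^(n−1) = 229×(0.571)^0.22 = 202 K; P₂ = P₁(V₁/V₂)^n = 187 kPa.
W = (P₁V₁−P₂V₂)/(n−1) = (370×24.3−187×42.5)/0.22 = 4730 J.
ΔU = nCvΔT = 4.73×20.8×(202−229) = -2600 J.
Q = ΔU + W = 2130 J.

2130 J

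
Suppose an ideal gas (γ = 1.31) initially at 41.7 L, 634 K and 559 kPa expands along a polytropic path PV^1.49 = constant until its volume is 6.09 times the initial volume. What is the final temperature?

262 K

Polytropic n=1.49: T₂ = T₁(V₁/V₂)^(n−1) = 634×(0.164)^0.49 = 262 K; P₂ = P₁(V₁/V₂)^n = 37.9 kPa.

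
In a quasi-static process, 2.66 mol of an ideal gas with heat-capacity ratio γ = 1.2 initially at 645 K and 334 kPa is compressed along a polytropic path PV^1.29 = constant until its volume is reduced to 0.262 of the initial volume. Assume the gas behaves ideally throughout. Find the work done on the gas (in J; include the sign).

V₁ = nRT₁/P₁ = 2.66×8.314×645/334 = 42.7 L.
Polytropic n=1.29: T₂ = T₁(V₁/V₂)^(n−1) = 645×(3.82)^0.29 = 951 K; P₂ = P₁(V₁/V₂)^n = 1880 kPa.
W = (P₁V₁−P₂V₂)/(n−1) = (334×42.7−1880×11.2)/0.29 = -23300 J.
Work done on the gas = −W_by = 23300 J.

23300 J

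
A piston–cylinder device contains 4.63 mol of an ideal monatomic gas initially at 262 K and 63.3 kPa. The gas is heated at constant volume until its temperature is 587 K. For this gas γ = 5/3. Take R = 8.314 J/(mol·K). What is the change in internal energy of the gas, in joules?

V₁ = nRT₁/P₁ = 4.63×8.314×262/63.3 = 159 L.
Isochoric: V stays 159 L; P/T = const ⇒ T₂ = 587 K, P₂ = 142 kPa.
For an ideal gas ΔU = nCvΔT with Cv = (3/2)R = 12.5 J/(mol·K).
ΔU = 4.63×12.5×(587−262) = 18800 J.

18800 J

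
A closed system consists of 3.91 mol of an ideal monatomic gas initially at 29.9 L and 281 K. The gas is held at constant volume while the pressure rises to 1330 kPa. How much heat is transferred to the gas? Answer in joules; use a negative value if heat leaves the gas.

P₁ = nRT₁/V₁ = 3.91×8.314×281/29.9 = 306 kPa.
Isochoric: V stays 29.9 L; P/T = const ⇒ T₂ = 1220 K, P₂ = 1330 kPa.
W = 0 (no volume change).
ΔU = nCvΔT = 3.91×12.5×(1220−281) = 45900 J.
Q = ΔU = 45900 J.

45900 J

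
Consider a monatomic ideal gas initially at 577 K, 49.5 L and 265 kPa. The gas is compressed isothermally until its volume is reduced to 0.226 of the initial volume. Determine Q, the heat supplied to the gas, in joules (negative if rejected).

-19500 J

n = P₁V₁/(RT₁) = 265×49.5/(8.314×577) = 2.73 mol.
Isothermal: T stays 577 K; PV = const ⇒ V₂ = 11.2 L, P₂ = 1170 kPa.
ΔU = 0 (ideal gas, T constant).
W = nRT ln(V₂/V₁) = 2.73×8.314×577×ln(0.226) = -19500 J.
Q = ΔU + W = -19500 J.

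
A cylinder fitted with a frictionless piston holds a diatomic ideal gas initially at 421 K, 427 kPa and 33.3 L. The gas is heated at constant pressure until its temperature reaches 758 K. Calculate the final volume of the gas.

Isobaric: P stays 427 kPa; V/T = const ⇒ T₂ = 758 K, V₂ = 60.0 L.

60.0 L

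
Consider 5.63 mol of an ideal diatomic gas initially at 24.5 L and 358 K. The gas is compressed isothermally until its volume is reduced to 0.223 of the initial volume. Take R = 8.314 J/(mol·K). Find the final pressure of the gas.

3070 kPa

P₁ = nRT₁/V₁ = 5.63×8.314×358/24.5 = 684 kPa.
Isothermal: T stays 358 K; PV = const ⇒ V₂ = 5.46 L, P₂ = 3070 kPa.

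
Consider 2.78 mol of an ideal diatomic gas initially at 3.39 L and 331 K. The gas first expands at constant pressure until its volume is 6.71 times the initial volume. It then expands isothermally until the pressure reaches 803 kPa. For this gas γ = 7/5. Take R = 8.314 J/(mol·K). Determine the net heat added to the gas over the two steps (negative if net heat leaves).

206000 J

P₁ = nRT₁/V₁ = 2.78×8.314×331/3.39 = 2260 kPa.
Step 1 — Isobaric: P stays 2260 kPa; V/T = const ⇒ T₂ = 2220 K, V₂ = 22.7 L.
W = PΔV = 2260×(22.7−3.39) kPa·L = 43700 J.
ΔU = nCvΔT = 2.78×20.8×(2220−331) = 109000 J.
Q = ΔU + W = nCpΔT = 153000 J.
State after step 1: P = 2260 kPa, V = 22.7 L, T = 2220 K.
Step 2 — Isothermal: T stays 2220 K; PV = const ⇒ V₂ = 63.9 L, P₂ = 803 kPa.
ΔU = 0 (ideal gas, T constant).
W = nRT ln(V₂/V₁) = 2.78×8.314×2220×ln(2.81) = 53000 J.
Q = ΔU + W = 53000 J.
Net over both steps: W = 96700 J, Q = 206000 J, ΔU = 109000 J.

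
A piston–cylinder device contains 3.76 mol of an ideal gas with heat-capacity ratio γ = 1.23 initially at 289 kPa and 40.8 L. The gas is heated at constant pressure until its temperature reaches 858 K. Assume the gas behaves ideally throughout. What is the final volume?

92.8 L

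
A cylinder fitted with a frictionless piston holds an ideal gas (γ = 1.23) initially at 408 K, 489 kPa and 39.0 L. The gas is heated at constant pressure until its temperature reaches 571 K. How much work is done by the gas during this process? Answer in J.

7620 J

n = P₁V₁/(RT₁) = 489×39.0/(8.314×408) = 5.62 mol.
Isobaric: P stays 489 kPa; V/T = const ⇒ T₂ = 571 K, V₂ = 54.6 L.
W = PΔV = 489×(54.6−39.0) kPa·L = 7620 J.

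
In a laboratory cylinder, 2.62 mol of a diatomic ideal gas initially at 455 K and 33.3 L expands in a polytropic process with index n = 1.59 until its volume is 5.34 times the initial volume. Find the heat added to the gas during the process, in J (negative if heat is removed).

-5010 J

P₁ = nRT₁/V₁ = 2.62×8.314×455/33.3 = 298 kPa.
Polytropic n=1.59: T₂ = T₁(V₁/V₂)^(n−1) = 455×(0.187)^0.59 = 169 K; P₂ = P₁(V₁/V₂)^n = 20.7 kPa.
W = (P₁V₁−P₂V₂)/(n−1) = (298×33.3−20.7×178)/0.59 = 10500 J.
ΔU = nCvΔT = 2.62×20.8×(169−455) = -15600 J.
Q = ΔU + W = -5010 J.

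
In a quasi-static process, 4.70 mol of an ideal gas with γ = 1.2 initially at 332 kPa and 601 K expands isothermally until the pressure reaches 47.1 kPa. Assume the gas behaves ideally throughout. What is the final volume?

V₁ = nRT₁/P₁ = 4.70×8.314×601/332 = 70.7 L.
Isothermal: T stays 601 K; PV = const ⇒ V₂ = 499 L, P₂ = 47.1 kPa.

499 L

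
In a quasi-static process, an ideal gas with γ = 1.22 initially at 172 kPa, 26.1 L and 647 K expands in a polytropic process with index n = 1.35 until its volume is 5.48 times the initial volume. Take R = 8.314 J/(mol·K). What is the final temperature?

Polytropic n=1.35: T₂ = T₁(V₁/V₂)^(n−1) = 647×(0.182)^0.35 = 357 K; P₂ = P₁(V₁/V₂)^n = 17.3 kPa.

357 K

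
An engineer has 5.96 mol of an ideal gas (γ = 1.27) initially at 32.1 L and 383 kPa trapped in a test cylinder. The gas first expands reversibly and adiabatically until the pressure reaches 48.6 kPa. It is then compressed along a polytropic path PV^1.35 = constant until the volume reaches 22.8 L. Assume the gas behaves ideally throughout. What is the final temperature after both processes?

319 K

T₁ = P₁V₁/(nR) = 383×32.1/(5.96×8.314) = 248 K.
Step 1 — Adiabatic: T₂/T₁ = (P₂/P₁)^((γ−1)/γ) ⇒ T₂ = 248×(0.127)^0.213 = 160 K; V₂ = 163 L.
ΔU = nCvΔT = 5.96×30.8×(160−248) = -16200 J.
Q = 0 for an adiabatic process, so W = −ΔU = 16200 J.
State after step 1: P = 48.6 kPa, V = 163 L, T = 160 K.
Step 2 — Polytropic n=1.35: T₂ = T₁(V₁/V₂)^(n−1) = 160×(7.15)^0.35 = 319 K; P₂ = P₁(V₁/V₂)^n = 692 kPa.
W = (P₁V₁−P₂V₂)/(n−1) = (48.6×163−692×22.8)/0.35 = -22400 J.
ΔU = nCvΔT = 5.96×30.8×(319−160) = 29100 J.
Q = ΔU + W = 6650 J.
Net over both steps: W = -6270 J, Q = 6650 J, ΔU = 12900 J.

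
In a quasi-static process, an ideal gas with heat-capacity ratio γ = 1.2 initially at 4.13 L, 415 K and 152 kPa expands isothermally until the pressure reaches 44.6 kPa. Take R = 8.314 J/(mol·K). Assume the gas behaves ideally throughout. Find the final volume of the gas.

14.1 L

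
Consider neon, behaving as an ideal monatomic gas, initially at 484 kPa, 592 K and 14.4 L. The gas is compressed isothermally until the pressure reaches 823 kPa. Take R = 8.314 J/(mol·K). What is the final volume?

Isothermal: T stays 592 K; PV = const ⇒ V₂ = 8.47 L, P₂ = 823 kPa.

8.47 L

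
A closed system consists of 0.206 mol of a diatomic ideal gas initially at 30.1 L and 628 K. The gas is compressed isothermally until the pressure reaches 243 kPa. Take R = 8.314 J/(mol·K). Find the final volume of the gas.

4.43 L

P₁ = nRT₁/V₁ = 0.206×8.314×628/30.1 = 35.7 kPa.
Isothermal: T stays 628 K; PV = const ⇒ V₂ = 4.43 L, P₂ = 243 kPa.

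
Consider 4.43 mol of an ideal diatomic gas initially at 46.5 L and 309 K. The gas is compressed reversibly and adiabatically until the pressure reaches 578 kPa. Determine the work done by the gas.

-7920 J

P₁ = nRT₁/V₁ = 4.43×8.314×309/46.5 = 245 kPa.
Adiabatic: T₂/T₁ = (P₂/P₁)^((γ−1)/γ) ⇒ T₂ = 309×(2.36)^0.286 = 395 K; V₂ = 25.2 L.
ΔU = nCvΔT = 4.43×20.8×(395−309) = 7920 J.
Q = 0 for an adiabatic process, so W = −ΔU = -7920 J.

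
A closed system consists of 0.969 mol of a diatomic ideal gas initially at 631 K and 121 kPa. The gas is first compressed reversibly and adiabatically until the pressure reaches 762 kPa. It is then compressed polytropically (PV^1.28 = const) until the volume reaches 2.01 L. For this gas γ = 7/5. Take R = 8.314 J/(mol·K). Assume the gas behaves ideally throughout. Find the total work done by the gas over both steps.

-27900 J

V₁ = nRT₁/P₁ = 0.969×8.314×631/121 = 42.0 L.
Step 1 — Adiabatic: T₂/T₁ = (P₂/P₁)^((γ−1)/γ) ⇒ T₂ = 631×(6.30)^0.286 = 1070 K; V₂ = 11.3 L.
ΔU = nCvΔT = 0.969×20.8×(1070−631) = 8790 J.
Q = 0 for an adiabatic process, so W = −ΔU = -8790 J.
State after step 1: P = 762 kPa, V = 11.3 L, T = 1070 K.
Step 2 — Polytropic n=1.28: T₂ = T₁(V₁/V₂)^(n−1) = 1070×(5.61)^0.28 = 1730 K; P₂ = P₁(V₁/V₂)^n = 6940 kPa.
W = (P₁V₁−P₂V₂)/(n−1) = (762×11.3−6940×2.01)/0.28 = -19100 J.
ΔU = nCvΔT = 0.969×20.8×(1730−1070) = 13400 J.
Q = ΔU + W = -5720 J.
Net over both steps: W = -27900 J, Q = -5720 J, ΔU = 22100 J.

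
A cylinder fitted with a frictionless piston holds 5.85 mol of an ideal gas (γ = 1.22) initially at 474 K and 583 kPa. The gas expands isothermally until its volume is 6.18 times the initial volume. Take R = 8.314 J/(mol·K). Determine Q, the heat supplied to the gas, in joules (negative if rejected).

V₁ = nRT₁/P₁ = 5.85×8.314×474/583 = 39.5 L.
Isothermal: T stays 474 K; PV = const ⇒ V₂ = 244 L, P₂ = 94.3 kPa.
ΔU = 0 (ideal gas, T constant).
W = nRT ln(V₂/V₁) = 5.85×8.314×474×ln(6.18) = 42000 J.
Q = ΔU + W = 42000 J.

42000 J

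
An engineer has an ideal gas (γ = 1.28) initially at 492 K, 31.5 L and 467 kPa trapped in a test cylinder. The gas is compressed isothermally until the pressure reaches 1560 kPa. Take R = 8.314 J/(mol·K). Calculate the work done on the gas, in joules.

n = P₁V₁/(RT₁) = 467×31.5/(8.314×492) = 3.60 mol.
Isothermal: T stays 492 K; PV = const ⇒ V₂ = 9.43 L, P₂ = 1560 kPa.
W = nRT ln(V₂/V₁) = 3.60×8.314×492×ln(0.299) = -17700 J.
Work done on the gas = −W_by = 17700 J.

17700 J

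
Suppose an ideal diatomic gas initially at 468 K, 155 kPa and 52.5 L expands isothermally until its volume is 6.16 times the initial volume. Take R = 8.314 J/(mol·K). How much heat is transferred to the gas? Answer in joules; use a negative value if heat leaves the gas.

14800 J

n = P₁V₁/(RT₁) = 155×52.5/(8.314×468) = 2.09 mol.
Isothermal: T stays 468 K; PV = const ⇒ V₂ = 323 L, P₂ = 25.2 kPa.
ΔU = 0 (ideal gas, T constant).
W = nRT ln(V₂/V₁) = 2.09×8.314×468×ln(6.16) = 14800 J.
Q = ΔU + W = 14800 J.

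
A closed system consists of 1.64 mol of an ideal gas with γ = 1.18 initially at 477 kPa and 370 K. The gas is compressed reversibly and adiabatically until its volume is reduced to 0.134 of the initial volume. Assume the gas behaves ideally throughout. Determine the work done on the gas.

V₁ = nRT₁/P₁ = 1.64×8.314×370/477 = 10.6 L.
Adiabatic: TV^(γ−1) = const ⇒ T₂ = 370×(7.46)^0.180 = 531 K; PV^γ = const ⇒ P₂ = 5110 kPa.
ΔU = nCvΔT = 1.64×46.2×(531−370) = 12200 J.
Q = 0 for an adiabatic process, so W = −ΔU = -12200 J.
Work done on the gas = −W_by = 12200 J.

12200 J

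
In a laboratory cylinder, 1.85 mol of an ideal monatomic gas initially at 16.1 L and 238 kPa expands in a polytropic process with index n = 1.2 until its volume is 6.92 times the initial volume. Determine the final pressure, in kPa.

23.4 kPa

T₁ = P₁V₁/(nR) = 238×16.1/(1.85×8.314) = 249 K.
Polytropic n=1.2: T₂ = T₁(V₁/V₂)^(n−1) = 249×(0.145)^0.20 = 169 K; P₂ = P₁(V₁/V₂)^n = 23.4 kPa.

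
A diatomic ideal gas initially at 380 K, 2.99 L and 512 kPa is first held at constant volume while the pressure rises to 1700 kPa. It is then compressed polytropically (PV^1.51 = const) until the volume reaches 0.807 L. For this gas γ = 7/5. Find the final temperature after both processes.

n = P₁V₁/(RT₁) = 512×2.99/(8.314×380) = 0.485 mol.
Step 1 — Isochoric: V stays 2.99 L; P/T = const ⇒ T₂ = 1260 K, P₂ = 1700 kPa.
W = 0 (no volume change).
ΔU = nCvΔT = 0.485×20.8×(1260−380) = 8880 J.
Q = ΔU = 8880 J.
State after step 1: P = 1700 kPa, V = 2.99 L, T = 1260 K.
Step 2 — Polytropic n=1.51: T₂ = T₁(V₁/V₂)^(n−1) = 1260×(3.71)^0.51 = 2460 K; P₂ = P₁(V₁/V₂)^n = 12300 kPa.
W = (P₁V₁−P₂V₂)/(n−1) = (1700×2.99−12300×0.807)/0.51 = -9470 J.
ΔU = nCvΔT = 0.485×20.8×(2460−1260) = 12100 J.
Q = ΔU + W = 2600 J.
Net over both steps: W = -9470 J, Q = 11500 J, ΔU = 21000 J.

2460 K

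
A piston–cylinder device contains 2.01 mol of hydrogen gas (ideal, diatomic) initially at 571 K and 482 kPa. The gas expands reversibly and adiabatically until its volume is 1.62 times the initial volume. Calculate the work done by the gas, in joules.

4190 J

V₁ = nRT₁/P₁ = 2.01×8.314×571/482 = 19.8 L.
Adiabatic: TV^(γ−1) = const ⇒ T₂ = 571×(0.617)^0.400 = 471 K; PV^γ = const ⇒ P₂ = 245 kPa.
ΔU = nCvΔT = 2.01×20.8×(471−571) = -4190 J.
Q = 0 for an adiabatic process, so W = −ΔU = 4190 J.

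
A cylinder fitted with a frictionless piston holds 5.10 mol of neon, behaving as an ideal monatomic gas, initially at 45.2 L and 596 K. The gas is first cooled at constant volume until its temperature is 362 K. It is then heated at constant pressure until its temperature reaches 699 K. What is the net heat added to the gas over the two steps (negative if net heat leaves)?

P₁ = nRT₁/V₁ = 5.10×8.314×596/45.2 = 559 kPa.
Step 1 — Isochoric: V stays 45.2 L; P/T = const ⇒ T₂ = 362 K, P₂ = 340 kPa.
W = 0 (no volume change).
ΔU = nCvΔT = 5.10×12.5×(362−596) = -14900 J.
Q = ΔU = -14900 J.
State after step 1: P = 340 kPa, V = 45.2 L, T = 362 K.
Step 2 — Isobaric: P stays 340 kPa; V/T = const ⇒ T₂ = 699 K, V₂ = 87.3 L.
W = PΔV = 340×(87.3−45.2) kPa·L = 14300 J.
ΔU = nCvΔT = 5.10×12.5×(699−362) = 21400 J.
Q = ΔU + W = nCpΔT = 35700 J.
Net over both steps: W = 14300 J, Q = 20800 J, ΔU = 6550 J.

20800 J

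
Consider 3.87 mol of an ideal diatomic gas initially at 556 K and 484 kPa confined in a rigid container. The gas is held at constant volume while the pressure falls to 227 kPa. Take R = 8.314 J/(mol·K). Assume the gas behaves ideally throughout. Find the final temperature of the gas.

261 K

V₁ = nRT₁/P₁ = 3.87×8.314×556/484 = 37.0 L.
Isochoric: V stays 37.0 L; P/T = const ⇒ T₂ = 261 K, P₂ = 227 kPa.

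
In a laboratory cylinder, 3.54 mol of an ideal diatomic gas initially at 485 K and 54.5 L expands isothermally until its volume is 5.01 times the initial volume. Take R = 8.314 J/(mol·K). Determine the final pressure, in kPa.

P₁ = nRT₁/V₁ = 3.54×8.314×485/54.5 = 262 kPa.
Isothermal: T stays 485 K; PV = const ⇒ V₂ = 273 L, P₂ = 52.3 kPa.

52.3 kPa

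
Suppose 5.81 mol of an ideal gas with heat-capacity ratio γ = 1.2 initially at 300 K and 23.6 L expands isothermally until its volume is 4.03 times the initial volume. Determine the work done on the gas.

P₁ = nRT₁/V₁ = 5.81×8.314×300/23.6 = 614 kPa.
Isothermal: T stays 300 K; PV = const ⇒ V₂ = 95.1 L, P₂ = 152 kPa.
W = nRT ln(V₂/V₁) = 5.81×8.314×300×ln(4.03) = 20200 J.
Work done on the gas = −W_by = -20200 J.

-20200 J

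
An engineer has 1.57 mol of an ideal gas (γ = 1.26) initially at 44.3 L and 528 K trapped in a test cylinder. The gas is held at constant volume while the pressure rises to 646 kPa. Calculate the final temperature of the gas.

2190 K

P₁ = nRT₁/V₁ = 1.57×8.314×528/44.3 = 156 kPa.
Isochoric: V stays 44.3 L; P/T = const ⇒ T₂ = 2190 K, P₂ = 646 kPa.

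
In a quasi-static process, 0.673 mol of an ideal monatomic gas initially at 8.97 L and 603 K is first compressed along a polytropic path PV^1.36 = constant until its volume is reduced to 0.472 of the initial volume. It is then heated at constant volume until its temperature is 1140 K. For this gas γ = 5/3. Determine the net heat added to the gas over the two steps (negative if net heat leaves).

1600 J

P₁ = nRT₁/V₁ = 0.673×8.314×603/8.97 = 376 kPa.
Step 1 — Polytropic n=1.36: T₂ = T₁(V₁/V₂)^(n−1) = 603×(2.12)^0.36 = 790 K; P₂ = P₁(V₁/V₂)^n = 1040 kPa.
W = (P₁V₁−P₂V₂)/(n−1) = (376×8.97−1040×4.23)/0.36 = -2910 J.
ΔU = nCvΔT = 0.673×12.5×(790−603) = 1570 J.
Q = ΔU + W = -1340 J.
State after step 1: P = 1040 kPa, V = 4.23 L, T = 790 K.
Step 2 — Isochoric: V stays 4.23 L; P/T = const ⇒ T₂ = 1140 K, P₂ = 1510 kPa.
W = 0 (no volume change).
ΔU = nCvΔT = 0.673×12.5×(1140−790) = 2940 J.
Q = ΔU = 2940 J.
Net over both steps: W = -2910 J, Q = 1600 J, ΔU = 4510 J.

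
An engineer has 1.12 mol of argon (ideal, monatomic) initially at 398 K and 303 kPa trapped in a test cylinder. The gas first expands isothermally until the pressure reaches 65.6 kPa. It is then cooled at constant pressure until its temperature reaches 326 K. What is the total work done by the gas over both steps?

V₁ = nRT₁/P₁ = 1.12×8.314×398/303 = 12.2 L.
Step 1 — Isothermal: T stays 398 K; PV = const ⇒ V₂ = 56.5 L, P₂ = 65.6 kPa.
ΔU = 0 (ideal gas, T constant).
W = nRT ln(V₂/V₁) = 1.12×8.314×398×ln(4.62) = 5670 J.
Q = ΔU + W = 5670 J.
State after step 1: P = 65.6 kPa, V = 56.5 L, T = 398 K.
Step 2 — Isobaric: P stays 65.6 kPa; V/T = const ⇒ T₂ = 326 K, V₂ = 46.3 L.
W = PΔV = 65.6×(46.3−56.5) kPa·L = -670 J.
ΔU = nCvΔT = 1.12×12.5×(326−398) = -1010 J.
Q = ΔU + W = nCpΔT = -1680 J.
Net over both steps: W = 5000 J, Q = 3990 J, ΔU = -1010 J.

5000 J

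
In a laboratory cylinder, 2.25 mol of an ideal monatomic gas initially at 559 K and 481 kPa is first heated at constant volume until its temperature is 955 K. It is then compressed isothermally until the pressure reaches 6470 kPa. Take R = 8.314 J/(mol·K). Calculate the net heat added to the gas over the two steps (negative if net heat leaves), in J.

V₁ = nRT₁/P₁ = 2.25×8.314×559/481 = 21.7 L.
Step 1 — Isochoric: V stays 21.7 L; P/T = const ⇒ T₂ = 955 K, P₂ = 822 kPa.
W = 0 (no volume change).
ΔU = nCvΔT = 2.25×12.5×(955−559) = 11100 J.
Q = ΔU = 11100 J.
State after step 1: P = 822 kPa, V = 21.7 L, T = 955 K.
Step 2 — Isothermal: T stays 955 K; PV = const ⇒ V₂ = 2.76 L, P₂ = 6470 kPa.
ΔU = 0 (ideal gas, T constant).
W = nRT ln(V₂/V₁) = 2.25×8.314×955×ln(0.127) = -36900 J.
Q = ΔU + W = -36900 J.
Net over both steps: W = -36900 J, Q = -25800 J, ΔU = 11100 J.

-25800 J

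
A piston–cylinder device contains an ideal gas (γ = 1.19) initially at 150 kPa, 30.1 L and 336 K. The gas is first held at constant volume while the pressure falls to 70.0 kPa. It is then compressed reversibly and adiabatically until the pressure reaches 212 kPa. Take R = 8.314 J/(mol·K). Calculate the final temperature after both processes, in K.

187 K

n = P₁V₁/(RT₁) = 150×30.1/(8.314×336) = 1.62 mol.
Step 1 — Isochoric: V stays 30.1 L; P/T = const ⇒ T₂ = 157 K, P₂ = 70.0 kPa.
W = 0 (no volume change).
ΔU = nCvΔT = 1.62×43.8×(157−336) = -12700 J.
Q = ΔU = -12700 J.
State after step 1: P = 70.0 kPa, V = 30.1 L, T = 157 K.
Step 2 — Adiabatic: T₂/T₁ = (P₂/P₁)^((γ−1)/γ) ⇒ T₂ = 157×(3.03)^0.160 = 187 K; V₂ = 11.9 L.
ΔU = nCvΔT = 1.62×43.8×(187−157) = 2150 J.
Q = 0 for an adiabatic process, so W = −ΔU = -2150 J.
Net over both steps: W = -2150 J, Q = -12700 J, ΔU = -10500 J.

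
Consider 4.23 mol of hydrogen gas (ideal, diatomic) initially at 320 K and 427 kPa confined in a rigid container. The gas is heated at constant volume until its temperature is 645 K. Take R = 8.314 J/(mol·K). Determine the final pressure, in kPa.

V₁ = nRT₁/P₁ = 4.23×8.314×320/427 = 26.4 L.
Isochoric: V stays 26.4 L; P/T = const ⇒ T₂ = 645 K, P₂ = 861 kPa.

861 kPa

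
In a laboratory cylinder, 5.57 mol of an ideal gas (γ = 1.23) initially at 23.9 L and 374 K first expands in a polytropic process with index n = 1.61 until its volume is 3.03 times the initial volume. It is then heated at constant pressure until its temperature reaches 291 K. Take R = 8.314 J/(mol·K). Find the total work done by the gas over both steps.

P₁ = nRT₁/V₁ = 5.57×8.314×374/23.9 = 725 kPa.
Step 1 — Polytropic n=1.61: T₂ = T₁(V₁/V₂)^(n−1) = 374×(0.330)^0.61 = 190 K; P₂ = P₁(V₁/V₂)^n = 122 kPa.
W = (P₁V₁−P₂V₂)/(n−1) = (725×23.9−122×72.4)/0.61 = 14000 J.
ΔU = nCvΔT = 5.57×36.1×(190−374) = -37000 J.
Q = ΔU + W = -23100 J.
State after step 1: P = 122 kPa, V = 72.4 L, T = 190 K.
Step 2 — Isobaric: P stays 122 kPa; V/T = const ⇒ T₂ = 291 K, V₂ = 111 L.
W = PΔV = 122×(111−72.4) kPa·L = 4670 J.
ΔU = nCvΔT = 5.57×36.1×(291−190) = 20300 J.
Q = ΔU + W = nCpΔT = 25000 J.
Net over both steps: W = 18600 J, Q = 1910 J, ΔU = -16700 J.

18600 J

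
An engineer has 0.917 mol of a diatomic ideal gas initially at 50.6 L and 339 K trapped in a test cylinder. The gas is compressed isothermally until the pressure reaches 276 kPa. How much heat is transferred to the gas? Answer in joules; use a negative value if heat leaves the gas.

P₁ = nRT₁/V₁ = 0.917×8.314×339/50.6 = 51.1 kPa.
Isothermal: T stays 339 K; PV = const ⇒ V₂ = 9.36 L, P₂ = 276 kPa.
ΔU = 0 (ideal gas, T constant).
W = nRT ln(V₂/V₁) = 0.917×8.314×339×ln(0.185) = -4360 J.
Q = ΔU + W = -4360 J.

-4360 J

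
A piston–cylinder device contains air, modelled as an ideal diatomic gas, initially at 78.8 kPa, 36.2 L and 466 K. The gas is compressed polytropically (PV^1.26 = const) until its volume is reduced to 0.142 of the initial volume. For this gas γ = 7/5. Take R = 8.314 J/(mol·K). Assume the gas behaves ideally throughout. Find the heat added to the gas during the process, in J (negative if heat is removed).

-2540 J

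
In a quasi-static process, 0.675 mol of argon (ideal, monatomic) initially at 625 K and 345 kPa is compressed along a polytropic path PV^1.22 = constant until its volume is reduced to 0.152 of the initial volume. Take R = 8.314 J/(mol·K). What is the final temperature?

V₁ = nRT₁/P₁ = 0.675×8.314×625/345 = 10.2 L.
Polytropic n=1.22: T₂ = T₁(V₁/V₂)^(n−1) = 625×(6.58)^0.22 = 946 K; P₂ = P₁(V₁/V₂)^n = 3440 kPa.

946 K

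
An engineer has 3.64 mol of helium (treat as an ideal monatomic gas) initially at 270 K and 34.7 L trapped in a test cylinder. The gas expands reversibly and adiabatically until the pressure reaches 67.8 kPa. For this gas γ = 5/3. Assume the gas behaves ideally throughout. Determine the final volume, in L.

P₁ = nRT₁/V₁ = 3.64×8.314×270/34.7 = 235 kPa.
Adiabatic: T₂/T₁ = (P₂/P₁)^((γ−1)/γ) ⇒ T₂ = 270×(0.288)^0.400 = 164 K; V₂ = 73.2 L.

73.2 L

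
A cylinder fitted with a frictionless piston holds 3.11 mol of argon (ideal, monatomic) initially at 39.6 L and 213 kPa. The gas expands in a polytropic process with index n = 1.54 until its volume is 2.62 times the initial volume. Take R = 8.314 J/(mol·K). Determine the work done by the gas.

6330 J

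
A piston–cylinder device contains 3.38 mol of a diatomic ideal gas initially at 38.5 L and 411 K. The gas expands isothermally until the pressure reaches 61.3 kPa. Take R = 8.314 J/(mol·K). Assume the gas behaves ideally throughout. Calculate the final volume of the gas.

188 L

P₁ = nRT₁/V₁ = 3.38×8.314×411/38.5 = 300 kPa.
Isothermal: T stays 411 K; PV = const ⇒ V₂ = 188 L, P₂ = 61.3 kPa.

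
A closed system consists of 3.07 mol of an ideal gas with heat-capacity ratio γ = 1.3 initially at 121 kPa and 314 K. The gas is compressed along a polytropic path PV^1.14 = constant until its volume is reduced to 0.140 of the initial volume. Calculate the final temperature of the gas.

413 K

V₁ = nRT₁/P₁ = 3.07×8.314×314/121 = 66.2 L.
Polytropic n=1.14: T₂ = T₁(V₁/V₂)^(n−1) = 314×(7.14)^0.14 = 413 K; P₂ = P₁(V₁/V₂)^n = 1140 kPa.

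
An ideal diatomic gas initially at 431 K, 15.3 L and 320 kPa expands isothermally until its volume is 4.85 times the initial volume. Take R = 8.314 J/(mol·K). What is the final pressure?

66.0 kPa

Isothermal: T stays 431 K; PV = const ⇒ V₂ = 74.2 L, P₂ = 66.0 kPa.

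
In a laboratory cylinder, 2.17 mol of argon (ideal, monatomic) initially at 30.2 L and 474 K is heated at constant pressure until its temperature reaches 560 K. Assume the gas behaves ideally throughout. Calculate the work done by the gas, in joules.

P₁ = nRT₁/V₁ = 2.17×8.314×474/30.2 = 283 kPa.
Isobaric: P stays 283 kPa; V/T = const ⇒ T₂ = 560 K, V₂ = 35.7 L.
W = PΔV = 283×(35.7−30.2) kPa·L = 1550 J.

1550 J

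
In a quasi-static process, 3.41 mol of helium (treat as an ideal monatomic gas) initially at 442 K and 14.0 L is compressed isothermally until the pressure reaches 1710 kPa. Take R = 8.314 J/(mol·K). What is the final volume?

7.33 L

P₁ = nRT₁/V₁ = 3.41×8.314×442/14.0 = 895 kPa.
Isothermal: T stays 442 K; PV = const ⇒ V₂ = 7.33 L, P₂ = 1710 kPa.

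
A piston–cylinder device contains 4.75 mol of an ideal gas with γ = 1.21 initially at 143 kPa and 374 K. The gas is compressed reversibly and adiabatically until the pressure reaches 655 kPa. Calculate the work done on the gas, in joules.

21300 J

V₁ = nRT₁/P₁ = 4.75×8.314×374/143 = 103 L.
Adiabatic: T₂/T₁ = (P₂/P₁)^((γ−1)/γ) ⇒ T₂ = 374×(4.58)^0.174 = 487 K; V₂ = 29.4 L.
ΔU = nCvΔT = 4.75×39.6×(487−374) = 21300 J.
Q = 0 for an adiabatic process, so W = −ΔU = -21300 J.
Work done on the gas = −W_by = 21300 J.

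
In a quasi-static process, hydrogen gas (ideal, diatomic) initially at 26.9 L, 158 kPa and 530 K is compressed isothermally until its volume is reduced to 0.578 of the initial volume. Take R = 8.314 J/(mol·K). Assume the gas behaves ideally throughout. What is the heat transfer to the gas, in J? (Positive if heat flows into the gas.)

-2330 J

n = P₁V₁/(RT₁) = 158×26.9/(8.314×530) = 0.965 mol.
Isothermal: T stays 530 K; PV = const ⇒ V₂ = 15.5 L, P₂ = 273 kPa.
ΔU = 0 (ideal gas, T constant).
W = nRT ln(V₂/V₁) = 0.965×8.314×530×ln(0.578) = -2330 J.
Q = ΔU + W = -2330 J.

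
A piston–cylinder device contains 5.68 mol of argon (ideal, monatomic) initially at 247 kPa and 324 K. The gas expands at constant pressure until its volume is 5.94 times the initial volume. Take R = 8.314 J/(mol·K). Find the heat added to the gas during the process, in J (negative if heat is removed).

V₁ = nRT₁/P₁ = 5.68×8.314×324/247 = 61.9 L.
Isobaric: P stays 247 kPa; V/T = const ⇒ T₂ = 1920 K, V₂ = 368 L.
W = PΔV = 247×(368−61.9) kPa·L = 75600 J.
ΔU = nCvΔT = 5.68×12.5×(1920−324) = 113000 J.
Q = ΔU + W = nCpΔT = 189000 J.

189000 J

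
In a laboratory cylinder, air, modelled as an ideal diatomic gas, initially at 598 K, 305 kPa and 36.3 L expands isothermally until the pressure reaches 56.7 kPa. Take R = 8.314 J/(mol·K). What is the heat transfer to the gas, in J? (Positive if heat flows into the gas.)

18600 J

n = P₁V₁/(RT₁) = 305×36.3/(8.314×598) = 2.23 mol.
Isothermal: T stays 598 K; PV = const ⇒ V₂ = 195 L, P₂ = 56.7 kPa.
ΔU = 0 (ideal gas, T constant).
W = nRT ln(V₂/V₁) = 2.23×8.314×598×ln(5.38) = 18600 J.
Q = ΔU + W = 18600 J.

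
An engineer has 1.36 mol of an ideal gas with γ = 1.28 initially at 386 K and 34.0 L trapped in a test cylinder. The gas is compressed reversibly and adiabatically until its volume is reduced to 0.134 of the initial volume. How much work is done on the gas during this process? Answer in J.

P₁ = nRT₁/V₁ = 1.36×8.314×386/34.0 = 128 kPa.
Adiabatic: TV^(γ−1) = const ⇒ T₂ = 386×(7.46)^0.280 = 678 K; PV^γ = const ⇒ P₂ = 1680 kPa.
ΔU = nCvΔT = 1.36×29.7×(678−386) = 11800 J.
Q = 0 for an adiabatic process, so W = −ΔU = -11800 J.
Work done on the gas = −W_by = 11800 J.

11800 J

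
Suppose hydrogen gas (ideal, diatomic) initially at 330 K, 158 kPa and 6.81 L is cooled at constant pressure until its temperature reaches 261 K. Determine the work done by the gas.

n = P₁V₁/(RT₁) = 158×6.81/(8.314×330) = 0.392 mol.
Isobaric: P stays 158 kPa; V/T = const ⇒ T₂ = 261 K, V₂ = 5.39 L.
W = PΔV = 158×(5.39−6.81) kPa·L = -225 J.

-225 J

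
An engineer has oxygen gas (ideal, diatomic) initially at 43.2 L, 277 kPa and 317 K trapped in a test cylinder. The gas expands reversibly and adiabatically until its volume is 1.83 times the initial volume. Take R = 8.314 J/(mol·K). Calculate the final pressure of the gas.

Adiabatic: TV^(γ−1) = const ⇒ T₂ = 317×(0.546)^0.400 = 249 K; PV^γ = const ⇒ P₂ = 119 kPa.

119 kPa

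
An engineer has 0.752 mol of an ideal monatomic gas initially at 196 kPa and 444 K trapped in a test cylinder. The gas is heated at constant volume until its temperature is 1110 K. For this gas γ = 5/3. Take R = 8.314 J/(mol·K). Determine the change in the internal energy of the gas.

V₁ = nRT₁/P₁ = 0.752×8.314×444/196 = 14.2 L.
Isochoric: V stays 14.2 L; P/T = const ⇒ T₂ = 1110 K, P₂ = 490 kPa.
For an ideal gas ΔU = nCvΔT with Cv = (3/2)R = 12.5 J/(mol·K).
ΔU = 0.752×12.5×(1110−444) = 6250 J.

6250 J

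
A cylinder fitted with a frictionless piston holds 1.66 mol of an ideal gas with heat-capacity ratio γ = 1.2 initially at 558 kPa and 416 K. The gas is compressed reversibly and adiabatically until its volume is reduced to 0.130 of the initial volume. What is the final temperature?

V₁ = nRT₁/P₁ = 1.66×8.314×416/558 = 10.3 L.
Adiabatic: TV^(γ−1) = const ⇒ T₂ = 416×(7.69)^0.200 = 626 K; PV^γ = const ⇒ P₂ = 6460 kPa.

626 K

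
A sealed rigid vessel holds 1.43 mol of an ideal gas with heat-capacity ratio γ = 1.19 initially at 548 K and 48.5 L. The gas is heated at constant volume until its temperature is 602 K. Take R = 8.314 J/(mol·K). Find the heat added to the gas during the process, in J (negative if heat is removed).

P₁ = nRT₁/V₁ = 1.43×8.314×548/48.5 = 134 kPa.
Isochoric: V stays 48.5 L; P/T = const ⇒ T₂ = 602 K, P₂ = 148 kPa.
W = 0 (no volume change).
ΔU = nCvΔT = 1.43×43.8×(602−548) = 3380 J.
Q = ΔU = 3380 J.

3380 J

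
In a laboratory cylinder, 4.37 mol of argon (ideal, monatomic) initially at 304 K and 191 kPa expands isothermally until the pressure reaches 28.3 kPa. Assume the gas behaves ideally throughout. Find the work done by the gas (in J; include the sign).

21100 J

V₁ = nRT₁/P₁ = 4.37×8.314×304/191 = 57.8 L.
Isothermal: T stays 304 K; PV = const ⇒ V₂ = 390 L, P₂ = 28.3 kPa.
W = nRT ln(V₂/V₁) = 4.37×8.314×304×ln(6.75) = 21100 J.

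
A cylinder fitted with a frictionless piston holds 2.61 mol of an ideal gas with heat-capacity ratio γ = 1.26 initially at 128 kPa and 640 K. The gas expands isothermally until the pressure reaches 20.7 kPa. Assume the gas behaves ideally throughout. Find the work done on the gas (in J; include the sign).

-25300 J

V₁ = nRT₁/P₁ = 2.61×8.314×640/128 = 108 L.
Isothermal: T stays 640 K; PV = const ⇒ V₂ = 671 L, P₂ = 20.7 kPa.
W = nRT ln(V₂/V₁) = 2.61×8.314×640×ln(6.18) = 25300 J.
Work done on the gas = −W_by = -25300 J.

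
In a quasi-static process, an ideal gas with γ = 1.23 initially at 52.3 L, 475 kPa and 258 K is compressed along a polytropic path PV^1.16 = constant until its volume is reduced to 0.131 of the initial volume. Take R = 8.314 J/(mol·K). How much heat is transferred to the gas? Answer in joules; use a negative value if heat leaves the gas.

-18200 J

n = P₁V₁/(RT₁) = 475×52.3/(8.314×258) = 11.6 mol.
Polytropic n=1.16: T₂ = T₁(V₁/V₂)^(n−1) = 258×(7.63)^0.16 = 357 K; P₂ = P₁(V₁/V₂)^n = 5020 kPa.
W = (P₁V₁−P₂V₂)/(n−1) = (475×52.3−5020×6.85)/0.16 = -59700 J.
ΔU = nCvΔT = 11.6×36.1×(357−258) = 41500 J.
Q = ΔU + W = -18200 J.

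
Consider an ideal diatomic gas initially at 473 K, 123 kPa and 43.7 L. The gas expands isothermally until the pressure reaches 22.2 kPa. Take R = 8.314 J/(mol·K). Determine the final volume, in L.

242 L

Isothermal: T stays 473 K; PV = const ⇒ V₂ = 242 L, P₂ = 22.2 kPa.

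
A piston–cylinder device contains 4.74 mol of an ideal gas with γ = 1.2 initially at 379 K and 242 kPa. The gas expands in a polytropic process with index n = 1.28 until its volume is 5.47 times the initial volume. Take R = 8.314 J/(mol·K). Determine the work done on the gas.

-20200 J

V₁ = nRT₁/P₁ = 4.74×8.314×379/242 = 61.7 L.
Polytropic n=1.28: T₂ = T₁(V₁/V₂)^(n−1) = 379×(0.183)^0.28 = 236 K; P₂ = P₁(V₁/V₂)^n = 27.5 kPa.
W = (P₁V₁−P₂V₂)/(n−1) = (242×61.7−27.5×338)/0.28 = 20200 J.
Work done on the gas = −W_by = -20200 J.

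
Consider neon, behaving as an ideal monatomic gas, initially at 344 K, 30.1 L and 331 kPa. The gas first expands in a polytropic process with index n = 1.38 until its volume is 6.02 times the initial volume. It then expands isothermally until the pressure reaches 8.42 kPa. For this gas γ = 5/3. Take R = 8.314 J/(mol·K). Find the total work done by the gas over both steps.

n = P₁V₁/(RT₁) = 331×30.1/(8.314×344) = 3.48 mol.
Step 1 — Polytropic n=1.38: T₂ = T₁(V₁/V₂)^(n−1) = 344×(0.166)^0.38 = 174 K; P₂ = P₁(V₁/V₂)^n = 27.8 kPa.
W = (P₁V₁−P₂V₂)/(n−1) = (331×30.1−27.8×181)/0.38 = 13000 J.
ΔU = nCvΔT = 3.48×12.5×(174−344) = -7390 J.
Q = ΔU + W = 5570 J.
State after step 1: P = 27.8 kPa, V = 181 L, T = 174 K.
Step 2 — Isothermal: T stays 174 K; PV = const ⇒ V₂ = 598 L, P₂ = 8.42 kPa.
ΔU = 0 (ideal gas, T constant).
W = nRT ln(V₂/V₁) = 3.48×8.314×174×ln(3.30) = 6020 J.
Q = ΔU + W = 6020 J.
Net over both steps: W = 19000 J, Q = 11600 J, ΔU = -7390 J.

19000 J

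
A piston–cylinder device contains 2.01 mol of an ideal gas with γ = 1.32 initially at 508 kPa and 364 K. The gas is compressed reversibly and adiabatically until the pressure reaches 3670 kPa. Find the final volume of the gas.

2.68 L

V₁ = nRT₁/P₁ = 2.01×8.314×364/508 = 12.0 L.
Adiabatic: T₂/T₁ = (P₂/P₁)^((γ−1)/γ) ⇒ T₂ = 364×(7.22)^0.242 = 588 K; V₂ = 2.68 L.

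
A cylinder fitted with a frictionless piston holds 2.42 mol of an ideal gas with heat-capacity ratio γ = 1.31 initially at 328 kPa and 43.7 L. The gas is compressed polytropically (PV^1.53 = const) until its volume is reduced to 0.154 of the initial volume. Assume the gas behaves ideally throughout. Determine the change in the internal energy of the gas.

78400 J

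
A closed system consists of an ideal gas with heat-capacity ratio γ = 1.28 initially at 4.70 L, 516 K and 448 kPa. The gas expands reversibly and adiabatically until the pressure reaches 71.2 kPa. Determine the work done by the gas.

2490 J

n = P₁V₁/(RT₁) = 448×4.70/(8.314×516) = 0.491 mol.
Adiabatic: T₂/T₁ = (P₂/P₁)^((γ−1)/γ) ⇒ T₂ = 516×(0.159)^0.219 = 345 K; V₂ = 19.8 L.
ΔU = nCvΔT = 0.491×29.7×(345−516) = -2490 J.
Q = 0 for an adiabatic process, so W = −ΔU = 2490 J.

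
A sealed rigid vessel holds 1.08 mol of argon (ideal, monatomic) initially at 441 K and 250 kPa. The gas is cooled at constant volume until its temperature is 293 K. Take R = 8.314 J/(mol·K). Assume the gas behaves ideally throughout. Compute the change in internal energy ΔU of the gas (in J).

-1990 J

V₁ = nRT₁/P₁ = 1.08×8.314×441/250 = 15.8 L.
Isochoric: V stays 15.8 L; P/T = const ⇒ T₂ = 293 K, P₂ = 166 kPa.
For an ideal gas ΔU = nCvΔT with Cv = (3/2)R = 12.5 J/(mol·K).
ΔU = 1.08×12.5×(293−441) = -1990 J.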